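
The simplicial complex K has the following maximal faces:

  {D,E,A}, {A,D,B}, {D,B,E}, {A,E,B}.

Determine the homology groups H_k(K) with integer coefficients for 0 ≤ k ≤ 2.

H_0 ≅ Z,  H_1 = 0,  H_2 ≅ Z.

Order the vertices as A < B < D < E. Listing each simplex with vertices in this order, K has dimension 2 with simplices:

  0-simplices (4): A, B, D, E
  1-simplices (6): AB, AD, AE, BD, BE, DE
  2-simplices (4): ABD, ABE, ADE, BDE

so the chain groups are C_0 ≅ Z^4, C_1 ≅ Z^6, C_2 ≅ Z^4.

The boundary map ∂_1: C_1 → C_0 maps an edge to its endpoints' difference, ∂[p,q] = q − p. For instance
  ∂BE = E − B.
This gives a 4×6 integer matrix of rank 3; reducing to Smith normal form yields diagonal entries (1,1,1).

∂_2: C_2 → C_1 maps a triangle to the signed sum of its edges. For instance
  ∂ABD = BD − AD + AB,
  ∂ADE = DE − AE + AD.
The 6×4 boundary matrix has rank 3 and Smith normal form diag(1,1,1).

From H_k ≅ ker(∂_k) / im(∂_{k+1}) we obtain:

  H_0: rank C_0 − rank ∂_1 = 4 − 3 = 1, and the invariant factors of ∂_1 are all 1, so H_0 ≅ Z.
  H_1: rank ker ∂_1 − rank ∂_2 = (6 − 3) − 3 = 0, and the invariant factors of ∂_2 are all 1, so H_1 ≅ 0.
  H_2: rank ker ∂_2 − rank ∂_3 = (4 − 3) − 0 = 1, and there is no ∂_3, so H_2 ≅ Z.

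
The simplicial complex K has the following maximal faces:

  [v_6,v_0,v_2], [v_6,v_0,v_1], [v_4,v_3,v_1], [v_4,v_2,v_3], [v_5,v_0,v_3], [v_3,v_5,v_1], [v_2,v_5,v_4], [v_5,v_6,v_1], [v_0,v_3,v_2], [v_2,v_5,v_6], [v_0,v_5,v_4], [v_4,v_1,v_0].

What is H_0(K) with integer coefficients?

We work with the vertex ordering v_0 < v_1 < v_2 < v_3 < v_4 < v_5 < v_6. The simplices of K, each written with vertices in increasing order, are:

  0-simplices (7): [v_0], [v_1], [v_2], [v_3], [v_4], [v_5], [v_6]
  1-simplices (18): (18 of them)
  2-simplices (12): (12 of them)

giving chain groups C_0 ≅ Z^7, C_1 ≅ Z^18, C_2 ≅ Z^12.

∂_1: C_1 → C_0 is given by ∂[p,q] = [q] − [p]. For instance
  ∂[v_1,v_6] = [v_6] − [v_1].
This gives a 7×18 integer matrix of rank 6; reducing to Smith normal form yields diagonal entries (1,1,1,1,1,1).

Boundary ∂_2: C_2 → C_1 acts by ∂[p,q,r] = [q,r] − [p,r] + [p,q]. For instance
  ∂[v_0,v_2,v_6] = [v_2,v_6] − [v_0,v_6] + [v_0,v_2],
  ∂[v_0,v_3,v_5] = [v_3,v_5] − [v_0,v_5] + [v_0,v_3].
As a 18×12 matrix over Z this has rank 12, with invariant factors (1,1,1,1,1,1,1,1,1,1,1,2).

Computing H_k = (kernel of ∂_k) / (image of ∂_{k+1}):

  H_0: rank C_0 − rank ∂_1 = 7 − 6 = 1, and the invariant factors of ∂_1 are all 1, so H_0 ≅ Z.

(K is a triangulation of the real projective plane RP^2.)

H_0 ≅ Z.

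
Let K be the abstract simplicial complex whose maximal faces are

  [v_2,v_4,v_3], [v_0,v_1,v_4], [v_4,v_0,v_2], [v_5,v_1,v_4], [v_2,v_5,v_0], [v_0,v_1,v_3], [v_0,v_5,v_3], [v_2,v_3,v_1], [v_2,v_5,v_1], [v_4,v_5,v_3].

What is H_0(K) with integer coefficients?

K has 6 vertices, 15 edges, 10 triangles.
rank ∂_0 = 0, rank ∂_1 = 5 ⇒ b_0 = 6 − 0 − 5 = 1; all invariant factors of ∂_1 are 1 so no torsion. So H_0 ≅ Z.

H_0 = Z.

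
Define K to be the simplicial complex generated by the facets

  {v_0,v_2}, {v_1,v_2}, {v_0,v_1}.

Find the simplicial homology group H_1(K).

We work with the vertex ordering v_0 < v_1 < v_2. The simplices of K, each written with vertices in increasing order, are:

  0-simplices (3): [v_0], [v_1], [v_2]
  1-simplices (3): [v_0,v_1], [v_0,v_2], [v_1,v_2]

giving chain groups C_0 ≅ Z^3, C_1 ≅ Z^3.

Boundary ∂_1: C_1 → C_0 is given by ∂[p,q] = [q] − [p].
The 3×3 boundary matrix has rank 2 and Smith normal form diag(1,1).

From H_k ≅ ker(∂_k) / im(∂_{k+1}) we obtain:

  H_1: rank ker ∂_1 − rank ∂_2 = (3 − 2) − 0 = 1, and there is no ∂_2, so H_1 ≅ Z.

H_1 ≅ Z.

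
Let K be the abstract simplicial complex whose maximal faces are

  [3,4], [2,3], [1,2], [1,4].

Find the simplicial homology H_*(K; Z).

H_0 = Z,  H_1 = Z.

K has 4 vertices, 4 edges.
rank ∂_0 = 0, rank ∂_1 = 3 ⇒ b_0 = 4 − 0 − 3 = 1; all invariant factors of ∂_1 are 1 so no torsion. So H_0 = Z.
rank ∂_1 = 3, rank ∂_2 = 0 ⇒ b_1 = 4 − 3 − 0 = 1. So H_1 = Z.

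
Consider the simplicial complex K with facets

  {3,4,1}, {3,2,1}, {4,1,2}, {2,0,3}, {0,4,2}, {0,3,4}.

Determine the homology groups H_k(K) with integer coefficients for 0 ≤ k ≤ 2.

H_0 = Z,  H_1 = 0,  H_2 = Z.

Take the total order 0 < 1 < 2 < 3 < 4 on the vertex set. Then K (dimension 2) consists of the simplices:

  0-simplices (5): [0], [1], [2], [3], [4]
  1-simplices (9): [0,2], [0,3], [0,4], [1,2], [1,3], [1,4], [2,3], [2,4], [3,4]
  2-simplices (6): [0,2,3], [0,2,4], [0,3,4], [1,2,3], [1,2,4], [1,3,4]

so the chain groups are C_0 ≅ Z^5, C_1 ≅ Z^9, C_2 ≅ Z^6.

Boundary ∂_1: C_1 → C_0 is given by ∂[p,q] = [q] − [p]. For instance
  ∂[3,4] = [4] − [3].
This gives a 5×9 integer matrix of rank 4; reducing to Smith normal form yields diagonal entries (1,1,1,1).

The boundary map ∂_2: C_2 → C_1 sends each 2-simplex [p,q,r] to [q,r] − [p,r] + [p,q]. For instance
  ∂[1,2,3] = [2,3] − [1,3] + [1,2],
  ∂[0,3,4] = [3,4] − [0,4] + [0,3].
As a 9×6 matrix over Z this has rank 5, with invariant factors (1,1,1,1,1).

Reading off H_k = ker ∂_k / im ∂_{k+1}:

  H_0: rank C_0 − rank ∂_1 = 5 − 4 = 1, and the invariant factors of ∂_1 are all 1, so H_0 ≅ Z.
  H_1: rank ker ∂_1 − rank ∂_2 = (9 − 4) − 5 = 0, and the invariant factors of ∂_2 are all 1, so H_1 ≅ 0.
  H_2: rank ker ∂_2 − rank ∂_3 = (6 − 5) − 0 = 1, and there is no ∂_3, so H_2 ≅ Z.

(K is a triangulation of the 2-sphere S^2.)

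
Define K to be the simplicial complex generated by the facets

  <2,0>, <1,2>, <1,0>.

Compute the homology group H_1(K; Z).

Take the total order 0 < 1 < 2 on the vertex set. Then K (dimension 1) consists of the simplices:

  0-simplices (3): [0], [1], [2]
  1-simplices (3): [0,1], [0,2], [1,2]

Hence C_0 ≅ Z^3, C_1 ≅ Z^3.

The boundary map ∂_1: C_1 → C_0 sends each edge [p,q] (with p < q) to q − p. For instance
  ∂[1,2] = [2] − [1].
This gives a 3×3 integer matrix of rank 2; reducing to Smith normal form yields diagonal entries (1,1).

Now H_k = ker ∂_k / im ∂_{k+1}, so:

  H_1: rank ker ∂_1 − rank ∂_2 = (3 − 2) − 0 = 1, and there is no ∂_2, so H_1 = Z.

H_1 = Z.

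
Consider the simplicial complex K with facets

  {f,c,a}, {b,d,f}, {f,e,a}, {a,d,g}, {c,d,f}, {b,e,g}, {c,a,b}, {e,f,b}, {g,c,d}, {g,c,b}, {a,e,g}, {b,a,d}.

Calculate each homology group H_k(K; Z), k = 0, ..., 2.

H_0 ≅ Z,  H_1 ≅ Z/2,  H_2 = 0.

Take the total order a < b < c < d < e < f < g on the vertex set. Then K (dimension 2) consists of the simplices:

  0-simplices (7): a, b, c, d, e, f, g
  1-simplices (18): ab, ac, ad, ae, af, ag, bc, bd, be, bf, bg, cd, cf, cg, df, dg, ef, eg
  2-simplices (12): abc, abd, acf, adg, aef, aeg, bcg, bdf, bef, beg, cdf, cdg

Hence C_0 ≅ Z^7, C_1 ≅ Z^18, C_2 ≅ Z^12.

Boundary ∂_1: C_1 → C_0 sends each edge [p,q] (with p < q) to q − p. For instance
  ∂ae = e − a.
The 7×18 boundary matrix has rank 6 and Smith normal form diag(1,1,1,1,1,1).

Boundary ∂_2: C_2 → C_1 sends each 2-simplex [p,q,r] to [q,r] − [p,r] + [p,q]. For instance
  ∂bcg = cg − bg + bc,
  ∂bdf = df − bf + bd.
The 18×12 boundary matrix has rank 12 and Smith normal form diag(1,1,1,1,1,1,1,1,1,1,1,2).

Computing H_k = (kernel of ∂_k) / (image of ∂_{k+1}):

  H_0: rank C_0 − rank ∂_1 = 7 − 6 = 1, and the invariant factors of ∂_1 are all 1, so H_0 = Z.
  H_1: rank ker ∂_1 − rank ∂_2 = (18 − 6) − 12 = 0, and ∂_2 has invariant factor 2 > 1, so H_1 = Z/2.
  H_2: rank ker ∂_2 − rank ∂_3 = (12 − 12) − 0 = 0, and there is no ∂_3, so H_2 = 0.

(K is a triangulation of the real projective plane RP^2.)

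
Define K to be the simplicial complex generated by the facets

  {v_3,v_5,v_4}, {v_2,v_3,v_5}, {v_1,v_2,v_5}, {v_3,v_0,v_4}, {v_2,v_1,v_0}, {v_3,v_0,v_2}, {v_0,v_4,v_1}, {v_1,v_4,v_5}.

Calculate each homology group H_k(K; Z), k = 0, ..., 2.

K has 6 vertices, 12 edges, 8 triangles.
rank ∂_0 = 0, rank ∂_1 = 5 ⇒ b_0 = 6 − 0 − 5 = 1; all invariant factors of ∂_1 are 1 so no torsion. So H_0 = Z.
rank ∂_1 = 5, rank ∂_2 = 7 ⇒ b_1 = 12 − 5 − 7 = 0; all invariant factors of ∂_2 are 1 so no torsion. So H_1 = 0.
rank ∂_2 = 7, rank ∂_3 = 0 ⇒ b_2 = 8 − 7 − 0 = 1. So H_2 = Z.

H_0 ≅ Z,  H_1 = 0,  H_2 ≅ Z.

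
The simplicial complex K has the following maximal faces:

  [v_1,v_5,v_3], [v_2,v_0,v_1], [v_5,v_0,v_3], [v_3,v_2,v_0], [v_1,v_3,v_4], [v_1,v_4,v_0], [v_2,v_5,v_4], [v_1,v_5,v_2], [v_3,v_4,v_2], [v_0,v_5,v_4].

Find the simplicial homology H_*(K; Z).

We work with the vertex ordering v_0 < v_1 < v_2 < v_3 < v_4 < v_5. The simplices of K, each written with vertices in increasing order, are:

  0-simplices (6): [v_0], [v_1], [v_2], [v_3], [v_4], [v_5]
  1-simplices (15): (15 of them)
  2-simplices (10): [v_0,v_1,v_2], [v_0,v_1,v_4], [v_0,v_2,v_3], [v_0,v_3,v_5], [v_0,v_4,v_5], [v_1,v_2,v_5], [v_1,v_3,v_4], [v_1,v_3,v_5], [v_2,v_3,v_4], [v_2,v_4,v_5]

giving chain groups C_0 ≅ Z^6, C_1 ≅ Z^15, C_2 ≅ Z^10.

The boundary map ∂_1: C_1 → C_0 is given by ∂[p,q] = [q] − [p]. For instance
  ∂[v_1,v_3] = [v_3] − [v_1].
The resulting 6×15 matrix has rank 5, and its Smith normal form has invariant factors (1,1,1,1,1).

Boundary ∂_2: C_2 → C_1 acts by ∂[p,q,r] = [q,r] − [p,r] + [p,q]. For instance
  ∂[v_0,v_4,v_5] = [v_4,v_5] − [v_0,v_5] + [v_0,v_4],
  ∂[v_0,v_1,v_4] = [v_1,v_4] − [v_0,v_4] + [v_0,v_1].
The resulting 15×10 matrix has rank 10, and its Smith normal form has invariant factors (1,1,1,1,1,1,1,1,1,2).

Computing H_k = (kernel of ∂_k) / (image of ∂_{k+1}):

  H_0: rank C_0 − rank ∂_1 = 6 − 5 = 1, and the invariant factors of ∂_1 are all 1, so H_0 = Z.
  H_1: rank ker ∂_1 − rank ∂_2 = (15 − 5) − 10 = 0, and ∂_2 has invariant factor 2 > 1, so H_1 = Z/2.
  H_2: rank ker ∂_2 − rank ∂_3 = (10 − 10) − 0 = 0, and there is no ∂_3, so H_2 = 0.

As a check, the Euler characteristic is 6 − 15 + 10 = 1, which agrees with 1 − 0 + 0 = 1.

H_0 ≅ Z,  H_1 ≅ Z/2,  H_2 = 0.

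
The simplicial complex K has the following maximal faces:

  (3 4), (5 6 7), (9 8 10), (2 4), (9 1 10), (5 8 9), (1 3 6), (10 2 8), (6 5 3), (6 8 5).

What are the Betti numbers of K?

Fix the vertex order 1 < 2 < 3 < 4 < 5 < 6 < 7 < 8 < 9 < 10 and write every simplex with vertices in increasing order. Then dim K = 2 and the simplices of K are:

  0-simplices (10): [1], [2], [3], [4], [5], [6], [7], [8], [9], [10]
  1-simplices (19): [1,3], [1,6], [1,9], [1,10], [2,4], [2,8], [2,10], [3,4], [3,5], [3,6], [5,6], [5,7], [5,8], [5,9], [6,7], [6,8], [8,9], [8,10], [9,10]
  2-simplices (8): [1,3,6], [1,9,10], [2,8,10], [3,5,6], [5,6,7], [5,6,8], [5,8,9], [8,9,10]

Hence C_0 ≅ Z^10, C_1 ≅ Z^19, C_2 ≅ Z^8.

The boundary map ∂_1: C_1 → C_0 sends each edge [p,q] (with p < q) to q − p.
This gives a 10×19 integer matrix of rank 9; reducing to Smith normal form yields diagonal entries (1,1,1,1,1,1,1,1,1).

∂_2: C_2 → C_1 maps a triangle to the signed sum of its edges. For instance
  ∂[8,9,10] = [9,10] − [8,10] + [8,9],
  ∂[1,9,10] = [9,10] − [1,10] + [1,9].
The 19×8 boundary matrix has rank 8 and Smith normal form diag(1,1,1,1,1,1,1,1).

Now H_k = ker ∂_k / im ∂_{k+1}, so:

  H_0: rank C_0 − rank ∂_1 = 10 − 9 = 1, and the invariant factors of ∂_1 are all 1, so H_0 ≅ Z.
  H_1: rank ker ∂_1 − rank ∂_2 = (19 − 9) − 8 = 2, and the invariant factors of ∂_2 are all 1, so H_1 ≅ Z^2.
  H_2: rank ker ∂_2 − rank ∂_3 = (8 − 8) − 0 = 0, and there is no ∂_3, so H_2 ≅ 0.

Hence the Betti numbers are b_0 = 1, b_1 = 2, b_2 = 0.

b_0 = 1, b_1 = 2, b_2 = 0.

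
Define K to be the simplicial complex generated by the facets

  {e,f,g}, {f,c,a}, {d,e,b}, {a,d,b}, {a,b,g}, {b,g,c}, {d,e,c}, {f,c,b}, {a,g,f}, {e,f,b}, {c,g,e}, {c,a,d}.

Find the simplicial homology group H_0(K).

K has 7 vertices, 18 edges, 12 triangles.
rank ∂_0 = 0, rank ∂_1 = 6 ⇒ b_0 = 7 − 0 − 6 = 1; all invariant factors of ∂_1 are 1 so no torsion. So H_0 = Z.

H_0 ≅ Z.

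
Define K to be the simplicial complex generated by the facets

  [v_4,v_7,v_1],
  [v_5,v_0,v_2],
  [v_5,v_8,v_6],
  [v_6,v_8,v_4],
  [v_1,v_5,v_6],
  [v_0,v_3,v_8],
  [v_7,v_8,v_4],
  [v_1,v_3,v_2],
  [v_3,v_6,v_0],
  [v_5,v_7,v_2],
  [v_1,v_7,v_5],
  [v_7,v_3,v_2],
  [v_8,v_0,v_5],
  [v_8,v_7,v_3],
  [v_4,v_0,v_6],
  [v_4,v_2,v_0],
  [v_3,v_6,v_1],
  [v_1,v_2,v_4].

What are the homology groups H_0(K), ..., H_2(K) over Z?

H_0 = Z,  H_1 = Z ⊕ Z/2,  H_2 = 0.

Fix the vertex order v_0 < v_1 < v_2 < v_3 < v_4 < v_5 < v_6 < v_7 < v_8 and write every simplex with vertices in increasing order. Then dim K = 2 and the simplices of K are:

  0-simplices (9): [v_0], [v_1], [v_2], [v_3], [v_4], [v_5], [v_6], [v_7], [v_8]
  1-simplices (27): (27 of them)
  2-simplices (18): (18 of them)

Hence C_0 ≅ Z^9, C_1 ≅ Z^27, C_2 ≅ Z^18.

The boundary map ∂_1: C_1 → C_0 maps an edge to its endpoints' difference, ∂[p,q] = q − p. For instance
  ∂[v_1,v_2] = [v_2] − [v_1].
This gives a 9×27 integer matrix of rank 8; reducing to Smith normal form yields diagonal entries (1,1,1,1,1,1,1,1).

The boundary map ∂_2: C_2 → C_1 maps a triangle to the signed sum of its edges. For instance
  ∂[v_1,v_5,v_7] = [v_5,v_7] − [v_1,v_7] + [v_1,v_5],
  ∂[v_1,v_3,v_6] = [v_3,v_6] − [v_1,v_6] + [v_1,v_3].
The 27×18 boundary matrix has rank 18 and Smith normal form diag(1,1,1,1,1,1,1,1,1,1,1,1,1,1,1,1,1,2).

From H_k ≅ ker(∂_k) / im(∂_{k+1}) we obtain:

  H_0: rank C_0 − rank ∂_1 = 9 − 8 = 1, and the invariant factors of ∂_1 are all 1, so H_0 = Z.
  H_1: rank ker ∂_1 − rank ∂_2 = (27 − 8) − 18 = 1, and ∂_2 has invariant factor 2 > 1, so H_1 = Z ⊕ Z/2.
  H_2: rank ker ∂_2 − rank ∂_3 = (18 − 18) − 0 = 0, and there is no ∂_3, so H_2 = 0.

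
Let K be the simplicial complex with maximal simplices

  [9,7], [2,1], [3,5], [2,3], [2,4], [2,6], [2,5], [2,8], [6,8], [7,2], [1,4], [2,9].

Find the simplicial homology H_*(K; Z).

K has 9 vertices, 12 edges.
rank ∂_0 = 0, rank ∂_1 = 8 ⇒ b_0 = 9 − 0 − 8 = 1; all invariant factors of ∂_1 are 1 so no torsion. So H_0 ≅ Z.
rank ∂_1 = 8, rank ∂_2 = 0 ⇒ b_1 = 12 − 8 − 0 = 4. So H_1 ≅ Z^4.

H_0 ≅ Z,  H_1 ≅ Z^4.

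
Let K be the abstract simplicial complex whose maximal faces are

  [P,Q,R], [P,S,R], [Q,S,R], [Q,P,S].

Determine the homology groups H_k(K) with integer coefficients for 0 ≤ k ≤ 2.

Fix the vertex order P < Q < R < S and write every simplex with vertices in increasing order. Then dim K = 2 and the simplices of K are:

  0-simplices (4): P, Q, R, S
  1-simplices (6): PQ, PR, PS, QR, QS, RS
  2-simplices (4): PQR, PQS, PRS, QRS

so the chain groups are C_0 ≅ Z^4, C_1 ≅ Z^6, C_2 ≅ Z^4.

Boundary ∂_1: C_1 → C_0 maps an edge to its endpoints' difference, ∂[p,q] = q − p. For instance
  ∂PS = S − P.
This gives a 4×6 integer matrix of rank 3; reducing to Smith normal form yields diagonal entries (1,1,1).

The boundary map ∂_2: C_2 → C_1 sends each 2-simplex [p,q,r] to [q,r] − [p,r] + [p,q]. For instance
  ∂QRS = RS − QS + QR,
  ∂PRS = RS − PS + PR.
The resulting 6×4 matrix has rank 3, and its Smith normal form has invariant factors (1,1,1).

Computing H_k = (kernel of ∂_k) / (image of ∂_{k+1}):

  H_0: rank C_0 − rank ∂_1 = 4 − 3 = 1, and the invariant factors of ∂_1 are all 1, so H_0 ≅ Z.
  H_1: rank ker ∂_1 − rank ∂_2 = (6 − 3) − 3 = 0, and the invariant factors of ∂_2 are all 1, so H_1 ≅ 0.
  H_2: rank ker ∂_2 − rank ∂_3 = (4 − 3) − 0 = 1, and there is no ∂_3, so H_2 ≅ Z.

As a check, the Euler characteristic is 4 − 6 + 4 = 2, which agrees with 1 − 0 + 1 = 2.

H_0 = Z,  H_1 = 0,  H_2 = Z.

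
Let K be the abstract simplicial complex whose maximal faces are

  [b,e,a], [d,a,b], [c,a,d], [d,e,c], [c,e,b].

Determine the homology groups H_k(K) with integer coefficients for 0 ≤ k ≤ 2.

K has 5 vertices, 10 edges, 5 triangles.
rank ∂_0 = 0, rank ∂_1 = 4 ⇒ b_0 = 5 − 0 − 4 = 1; all invariant factors of ∂_1 are 1 so no torsion. So H_0 ≅ Z.
rank ∂_1 = 4, rank ∂_2 = 5 ⇒ b_1 = 10 − 4 − 5 = 1; all invariant factors of ∂_2 are 1 so no torsion. So H_1 ≅ Z.
rank ∂_2 = 5, rank ∂_3 = 0 ⇒ b_2 = 5 − 5 − 0 = 0. So H_2 ≅ 0.

H_0 = Z,  H_1 = Z,  H_2 = 0.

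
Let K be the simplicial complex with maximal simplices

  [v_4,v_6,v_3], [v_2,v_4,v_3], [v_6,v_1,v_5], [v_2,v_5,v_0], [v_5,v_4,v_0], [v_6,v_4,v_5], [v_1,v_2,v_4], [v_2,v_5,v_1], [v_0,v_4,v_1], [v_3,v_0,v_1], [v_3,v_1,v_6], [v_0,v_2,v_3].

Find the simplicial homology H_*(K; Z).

Order the vertices as v_0 < v_1 < v_2 < v_3 < v_4 < v_5 < v_6. Listing each simplex with vertices in this order, K has dimension 2 with simplices:

  0-simplices (7): [v_0], [v_1], [v_2], [v_3], [v_4], [v_5], [v_6]
  1-simplices (18): (18 of them)
  2-simplices (12): (12 of them)

Hence C_0 ≅ Z^7, C_1 ≅ Z^18, C_2 ≅ Z^12.

∂_1: C_1 → C_0 maps an edge to its endpoints' difference, ∂[p,q] = q − p.
The resulting 7×18 matrix has rank 6, and its Smith normal form has invariant factors (1,1,1,1,1,1).

Boundary ∂_2: C_2 → C_1 sends each 2-simplex [p,q,r] to [q,r] − [p,r] + [p,q]. For instance
  ∂[v_1,v_5,v_6] = [v_5,v_6] − [v_1,v_6] + [v_1,v_5],
  ∂[v_0,v_4,v_5] = [v_4,v_5] − [v_0,v_5] + [v_0,v_4].
The resulting 18×12 matrix has rank 12, and its Smith normal form has invariant factors (1,1,1,1,1,1,1,1,1,1,1,2).

Reading off H_k = ker ∂_k / im ∂_{k+1}:

  H_0: rank C_0 − rank ∂_1 = 7 − 6 = 1, and the invariant factors of ∂_1 are all 1, so H_0 = Z.
  H_1: rank ker ∂_1 − rank ∂_2 = (18 − 6) − 12 = 0, and ∂_2 has invariant factor 2 > 1, so H_1 = Z_2.
  H_2: rank ker ∂_2 − rank ∂_3 = (12 − 12) − 0 = 0, and there is no ∂_3, so H_2 = 0.

As a check, the Euler characteristic is 7 − 18 + 12 = 1, which agrees with 1 − 0 + 0 = 1.
(K is a triangulation of the real projective plane RP^2.)

H_0 = Z,  H_1 = Z_2,  H_2 = 0.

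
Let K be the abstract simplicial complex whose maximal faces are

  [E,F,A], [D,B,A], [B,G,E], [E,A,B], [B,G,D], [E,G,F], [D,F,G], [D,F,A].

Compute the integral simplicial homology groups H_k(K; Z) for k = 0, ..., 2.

We work with the vertex ordering A < B < D < E < F < G. The simplices of K, each written with vertices in increasing order, are:

  0-simplices (6): A, B, D, E, F, G
  1-simplices (12): AB, AD, AE, AF, BD, BE, BG, DF, DG, EF, EG, FG
  2-simplices (8): ABD, ABE, ADF, AEF, BDG, BEG, DFG, EFG

Hence C_0 ≅ Z^6, C_1 ≅ Z^12, C_2 ≅ Z^8.

∂_1: C_1 → C_0 is given by ∂[p,q] = [q] − [p]. For instance
  ∂AD = D − A.
This gives a 6×12 integer matrix of rank 5; reducing to Smith normal form yields diagonal entries (1,1,1,1,1).

∂_2: C_2 → C_1 maps a triangle to the signed sum of its edges. For instance
  ∂ABD = BD − AD + AB,
  ∂ABE = BE − AE + AB.
The 12×8 boundary matrix has rank 7 and Smith normal form diag(1,1,1,1,1,1,1).

Now H_k = ker ∂_k / im ∂_{k+1}, so:

  H_0: rank C_0 − rank ∂_1 = 6 − 5 = 1, and the invariant factors of ∂_1 are all 1, so H_0 ≅ Z.
  H_1: rank ker ∂_1 − rank ∂_2 = (12 − 5) − 7 = 0, and the invariant factors of ∂_2 are all 1, so H_1 ≅ 0.
  H_2: rank ker ∂_2 − rank ∂_3 = (8 − 7) − 0 = 1, and there is no ∂_3, so H_2 ≅ Z.

As a check, the Euler characteristic is 6 − 12 + 8 = 2, which agrees with 1 − 0 + 1 = 2.
(K is a triangulation of the 2-sphere S^2.)

H_0 ≅ Z,  H_1 = 0,  H_2 ≅ Z.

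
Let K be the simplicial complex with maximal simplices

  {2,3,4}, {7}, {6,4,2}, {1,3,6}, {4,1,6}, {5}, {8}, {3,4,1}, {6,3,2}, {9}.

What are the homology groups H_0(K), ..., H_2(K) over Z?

H_0 = Z^5,  H_1 = 0,  H_2 = Z.

Order the vertices as 1 < 2 < 3 < 4 < 5 < 6 < 7 < 8 < 9. Listing each simplex with vertices in this order, K has dimension 2 with simplices:

  0-simplices (9): [1], [2], [3], [4], [5], [6], [7], [8], [9]
  1-simplices (9): [1,3], [1,4], [1,6], [2,3], [2,4], [2,6], [3,4], [3,6], [4,6]
  2-simplices (6): [1,3,4], [1,3,6], [1,4,6], [2,3,4], [2,3,6], [2,4,6]

Hence C_0 ≅ Z^9, C_1 ≅ Z^9, C_2 ≅ Z^6.

The boundary map ∂_1: C_1 → C_0 sends each edge [p,q] (with p < q) to q − p. For instance
  ∂[3,6] = [6] − [3].
The 9×9 boundary matrix has rank 4 and Smith normal form diag(1,1,1,1).

∂_2: C_2 → C_1 maps a triangle to the signed sum of its edges. For instance
  ∂[1,4,6] = [4,6] − [1,6] + [1,4],
  ∂[2,3,6] = [3,6] − [2,6] + [2,3].
As a 9×6 matrix over Z this has rank 5, with invariant factors (1,1,1,1,1).

Computing H_k = (kernel of ∂_k) / (image of ∂_{k+1}):

  H_0: rank C_0 − rank ∂_1 = 9 − 4 = 5, and the invariant factors of ∂_1 are all 1, so H_0 = Z^5.
  H_1: rank ker ∂_1 − rank ∂_2 = (9 − 4) − 5 = 0, and the invariant factors of ∂_2 are all 1, so H_1 = 0.
  H_2: rank ker ∂_2 − rank ∂_3 = (6 − 5) − 0 = 1, and there is no ∂_3, so H_2 = Z.

As a check, the Euler characteristic is 9 − 9 + 6 = 6, which agrees with 5 − 0 + 1 = 6.
(K is a triangulation of the disjoint union of the 2-sphere S^2 and a set of 4 points.)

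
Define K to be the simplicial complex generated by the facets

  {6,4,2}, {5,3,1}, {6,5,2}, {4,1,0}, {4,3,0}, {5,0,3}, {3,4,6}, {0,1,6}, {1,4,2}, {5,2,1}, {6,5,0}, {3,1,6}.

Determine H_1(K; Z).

We work with the vertex ordering 0 < 1 < 2 < 3 < 4 < 5 < 6. The simplices of K, each written with vertices in increasing order, are:

  0-simplices (7): [0], [1], [2], [3], [4], [5], [6]
  1-simplices (18): [0,1], [0,3], [0,4], [0,5], [0,6], [1,2], [1,3], [1,4], [1,5], [1,6], [2,4], [2,5], [2,6], [3,4], [3,5], [3,6], [4,6], [5,6]
  2-simplices (12): [0,1,4], [0,1,6], [0,3,4], [0,3,5], [0,5,6], [1,2,4], [1,2,5], [1,3,5], [1,3,6], [2,4,6], [2,5,6], [3,4,6]

giving chain groups C_0 ≅ Z^7, C_1 ≅ Z^18, C_2 ≅ Z^12.

∂_1: C_1 → C_0 maps an edge to its endpoints' difference, ∂[p,q] = q − p.
This gives a 7×18 integer matrix of rank 6; reducing to Smith normal form yields diagonal entries (1,1,1,1,1,1).

The boundary map ∂_2: C_2 → C_1 sends each 2-simplex [p,q,r] to [q,r] − [p,r] + [p,q]. For instance
  ∂[2,5,6] = [5,6] − [2,6] + [2,5],
  ∂[0,1,6] = [1,6] − [0,6] + [0,1].
The resulting 18×12 matrix has rank 12, and its Smith normal form has invariant factors (1,1,1,1,1,1,1,1,1,1,1,2).

Computing H_k = (kernel of ∂_k) / (image of ∂_{k+1}):

  H_1: rank ker ∂_1 − rank ∂_2 = (18 − 6) − 12 = 0, and ∂_2 has invariant factor 2 > 1, so H_1 ≅ Z/2.

H_1 ≅ Z/2.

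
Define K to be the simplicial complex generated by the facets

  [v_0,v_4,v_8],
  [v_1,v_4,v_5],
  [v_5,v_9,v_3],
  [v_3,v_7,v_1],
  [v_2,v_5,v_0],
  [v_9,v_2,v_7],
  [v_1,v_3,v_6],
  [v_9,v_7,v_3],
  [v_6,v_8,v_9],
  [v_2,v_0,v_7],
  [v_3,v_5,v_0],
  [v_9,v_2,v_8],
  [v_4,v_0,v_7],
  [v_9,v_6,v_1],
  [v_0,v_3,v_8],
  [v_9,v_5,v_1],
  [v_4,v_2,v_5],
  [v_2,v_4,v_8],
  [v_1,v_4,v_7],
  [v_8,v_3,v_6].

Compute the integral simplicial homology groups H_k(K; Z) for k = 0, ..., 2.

Fix the vertex order v_0 < v_1 < v_2 < v_3 < v_4 < v_5 < v_6 < v_7 < v_8 < v_9 and write every simplex with vertices in increasing order. Then dim K = 2 and the simplices of K are:

  0-simplices (10): [v_0], [v_1], [v_2], [v_3], [v_4], [v_5], [v_6], [v_7], [v_8], [v_9]
  1-simplices (30): (30 of them)
  2-simplices (20): (20 of them)

Hence C_0 ≅ Z^10, C_1 ≅ Z^30, C_2 ≅ Z^20.

Boundary ∂_1: C_1 → C_0 maps an edge to its endpoints' difference, ∂[p,q] = q − p.
The resulting 10×30 matrix has rank 9, and its Smith normal form has invariant factors (1,1,1,1,1,1,1,1,1).

∂_2: C_2 → C_1 maps a triangle to the signed sum of its edges. For instance
  ∂[v_1,v_4,v_7] = [v_4,v_7] − [v_1,v_7] + [v_1,v_4],
  ∂[v_2,v_4,v_5] = [v_4,v_5] − [v_2,v_5] + [v_2,v_4].
This gives a 30×20 integer matrix of rank 20; reducing to Smith normal form yields diagonal entries (1,1,1,1,1,1,1,1,1,1,1,1,1,1,1,1,1,1,1,2).

From H_k ≅ ker(∂_k) / im(∂_{k+1}) we obtain:

  H_0: rank C_0 − rank ∂_1 = 10 − 9 = 1, and the invariant factors of ∂_1 are all 1, so H_0 ≅ Z.
  H_1: rank ker ∂_1 − rank ∂_2 = (30 − 9) − 20 = 1, and ∂_2 has invariant factor 2 > 1, so H_1 ≅ Z ⊕ Z_2.
  H_2: rank ker ∂_2 − rank ∂_3 = (20 − 20) − 0 = 0, and there is no ∂_3, so H_2 ≅ 0.

As a check, the Euler characteristic is 10 − 30 + 20 = 0, which agrees with 1 − 1 + 0 = 0.

H_0 = Z,  H_1 = Z ⊕ Z_2,  H_2 = 0.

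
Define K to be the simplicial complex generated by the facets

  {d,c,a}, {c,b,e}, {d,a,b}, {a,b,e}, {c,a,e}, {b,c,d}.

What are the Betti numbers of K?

b_0 = 1, b_1 = 0, b_2 = 1.

Fix the vertex order a < b < c < d < e and write every simplex with vertices in increasing order. Then dim K = 2 and the simplices of K are:

  0-simplices (5): a, b, c, d, e
  1-simplices (9): ab, ac, ad, ae, bc, bd, be, cd, ce
  2-simplices (6): abd, abe, acd, ace, bcd, bce

giving chain groups C_0 ≅ Z^5, C_1 ≅ Z^9, C_2 ≅ Z^6.

∂_1: C_1 → C_0 is given by ∂[p,q] = [q] − [p]. For instance
  ∂bd = d − b.
As a 5×9 matrix over Z this has rank 4, with invariant factors (1,1,1,1).

Boundary ∂_2: C_2 → C_1 acts by ∂[p,q,r] = [q,r] − [p,r] + [p,q]. For instance
  ∂ace = ce − ae + ac,
  ∂bce = ce − be + bc.
This gives a 9×6 integer matrix of rank 5; reducing to Smith normal form yields diagonal entries (1,1,1,1,1).

Reading off H_k = ker ∂_k / im ∂_{k+1}:

  H_0: rank C_0 − rank ∂_1 = 5 − 4 = 1, and the invariant factors of ∂_1 are all 1, so H_0 ≅ Z.
  H_1: rank ker ∂_1 − rank ∂_2 = (9 − 4) − 5 = 0, and the invariant factors of ∂_2 are all 1, so H_1 ≅ 0.
  H_2: rank ker ∂_2 − rank ∂_3 = (6 − 5) − 0 = 1, and there is no ∂_3, so H_2 ≅ Z.

(K is a triangulation of the 2-sphere S^2.)

Hence the Betti numbers are b_0 = 1, b_1 = 0, b_2 = 1.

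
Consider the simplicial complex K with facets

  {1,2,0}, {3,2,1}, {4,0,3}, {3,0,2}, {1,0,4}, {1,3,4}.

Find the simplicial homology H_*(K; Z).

H_0 = Z,  H_1 = 0,  H_2 = Z.

Fix the vertex order 0 < 1 < 2 < 3 < 4 and write every simplex with vertices in increasing order. Then dim K = 2 and the simplices of K are:

  0-simplices (5): [0], [1], [2], [3], [4]
  1-simplices (9): [0,1], [0,2], [0,3], [0,4], [1,2], [1,3], [1,4], [2,3], [3,4]
  2-simplices (6): [0,1,2], [0,1,4], [0,2,3], [0,3,4], [1,2,3], [1,3,4]

Hence C_0 ≅ Z^5, C_1 ≅ Z^9, C_2 ≅ Z^6.

∂_1: C_1 → C_0 sends each edge [p,q] (with p < q) to q − p. For instance
  ∂[0,4] = [4] − [0].
The resulting 5×9 matrix has rank 4, and its Smith normal form has invariant factors (1,1,1,1).

The boundary map ∂_2: C_2 → C_1 acts by ∂[p,q,r] = [q,r] − [p,r] + [p,q]. For instance
  ∂[1,3,4] = [3,4] − [1,4] + [1,3],
  ∂[0,1,4] = [1,4] − [0,4] + [0,1].
The resulting 9×6 matrix has rank 5, and its Smith normal form has invariant factors (1,1,1,1,1).

Computing H_k = (kernel of ∂_k) / (image of ∂_{k+1}):

  H_0: rank C_0 − rank ∂_1 = 5 − 4 = 1, and the invariant factors of ∂_1 are all 1, so H_0 = Z.
  H_1: rank ker ∂_1 − rank ∂_2 = (9 − 4) − 5 = 0, and the invariant factors of ∂_2 are all 1, so H_1 = 0.
  H_2: rank ker ∂_2 − rank ∂_3 = (6 − 5) − 0 = 1, and there is no ∂_3, so H_2 = Z.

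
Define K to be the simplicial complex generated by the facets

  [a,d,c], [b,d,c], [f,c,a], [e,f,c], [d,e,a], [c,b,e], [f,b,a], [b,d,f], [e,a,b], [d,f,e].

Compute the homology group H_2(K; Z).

H_2 ≅ 0.

We work with the vertex ordering a < b < c < d < e < f. The simplices of K, each written with vertices in increasing order, are:

  0-simplices (6): a, b, c, d, e, f
  1-simplices (15): ab, ac, ad, ae, af, bc, bd, be, bf, cd, ce, cf, de, df, ef
  2-simplices (10): abe, abf, acd, acf, ade, bcd, bce, bdf, cef, def

so the chain groups are C_0 ≅ Z^6, C_1 ≅ Z^15, C_2 ≅ Z^10.

∂_1: C_1 → C_0 is given by ∂[p,q] = [q] − [p]. For instance
  ∂ab = b − a.
The 6×15 boundary matrix has rank 5 and Smith normal form diag(1,1,1,1,1).

The boundary map ∂_2: C_2 → C_1 acts by ∂[p,q,r] = [q,r] − [p,r] + [p,q]. For instance
  ∂def = ef − df + de,
  ∂bcd = cd − bd + bc.
The 15×10 boundary matrix has rank 10 and Smith normal form diag(1,1,1,1,1,1,1,1,1,2).

From H_k ≅ ker(∂_k) / im(∂_{k+1}) we obtain:

  H_2: rank ker ∂_2 − rank ∂_3 = (10 − 10) − 0 = 0, and there is no ∂_3, so H_2 = 0.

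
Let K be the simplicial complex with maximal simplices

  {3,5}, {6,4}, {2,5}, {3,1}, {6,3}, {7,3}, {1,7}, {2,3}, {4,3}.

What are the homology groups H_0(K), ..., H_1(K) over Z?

Take the total order 1 < 2 < 3 < 4 < 5 < 6 < 7 on the vertex set. Then K (dimension 1) consists of the simplices:

  0-simplices (7): [1], [2], [3], [4], [5], [6], [7]
  1-simplices (9): [1,3], [1,7], [2,3], [2,5], [3,4], [3,5], [3,6], [3,7], [4,6]

giving chain groups C_0 ≅ Z^7, C_1 ≅ Z^9.

The boundary map ∂_1: C_1 → C_0 sends each edge [p,q] (with p < q) to q − p. For instance
  ∂[2,3] = [3] − [2].
The resulting 7×9 matrix has rank 6, and its Smith normal form has invariant factors (1,1,1,1,1,1).

Computing H_k = (kernel of ∂_k) / (image of ∂_{k+1}):

  H_0: rank C_0 − rank ∂_1 = 7 − 6 = 1, and the invariant factors of ∂_1 are all 1, so H_0 = Z.
  H_1: rank ker ∂_1 − rank ∂_2 = (9 − 6) − 0 = 3, and there is no ∂_2, so H_1 = Z^3.

As a check, the Euler characteristic is 7 − 9 = -2, which agrees with 1 − 3 = -2.
(K is a triangulation of a wedge of 3 circles.)

H_0 = Z,  H_1 = Z^3.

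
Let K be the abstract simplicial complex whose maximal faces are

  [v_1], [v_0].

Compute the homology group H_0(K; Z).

H_0 ≅ Z^2.

K has 2 vertices.
rank ∂_0 = 0, rank ∂_1 = 0 ⇒ b_0 = 2 − 0 − 0 = 2. So H_0 = Z^2.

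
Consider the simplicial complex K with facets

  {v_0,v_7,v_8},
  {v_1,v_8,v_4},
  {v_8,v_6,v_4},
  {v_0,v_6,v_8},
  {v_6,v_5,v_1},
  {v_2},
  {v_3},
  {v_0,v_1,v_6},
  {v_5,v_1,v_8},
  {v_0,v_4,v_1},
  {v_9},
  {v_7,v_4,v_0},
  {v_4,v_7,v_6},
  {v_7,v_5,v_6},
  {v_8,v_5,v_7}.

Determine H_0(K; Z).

We work with the vertex ordering v_0 < v_1 < v_2 < v_3 < v_4 < v_5 < v_6 < v_7 < v_8 < v_9. The simplices of K, each written with vertices in increasing order, are:

  0-simplices (10): [v_0], [v_1], [v_2], [v_3], [v_4], [v_5], [v_6], [v_7], [v_8], [v_9]
  1-simplices (18): (18 of them)
  2-simplices (12): (12 of them)

giving chain groups C_0 ≅ Z^10, C_1 ≅ Z^18, C_2 ≅ Z^12.

The boundary map ∂_1: C_1 → C_0 sends each edge [p,q] (with p < q) to q − p.
The 10×18 boundary matrix has rank 6 and Smith normal form diag(1,1,1,1,1,1).

∂_2: C_2 → C_1 sends each 2-simplex [p,q,r] to [q,r] − [p,r] + [p,q]. For instance
  ∂[v_1,v_4,v_8] = [v_4,v_8] − [v_1,v_8] + [v_1,v_4],
  ∂[v_1,v_5,v_6] = [v_5,v_6] − [v_1,v_6] + [v_1,v_5].
The 18×12 boundary matrix has rank 12 and Smith normal form diag(1,1,1,1,1,1,1,1,1,1,1,2).

From H_k ≅ ker(∂_k) / im(∂_{k+1}) we obtain:

  H_0: rank C_0 − rank ∂_1 = 10 − 6 = 4, and the invariant factors of ∂_1 are all 1, so H_0 ≅ Z^4.

H_0 ≅ Z^4.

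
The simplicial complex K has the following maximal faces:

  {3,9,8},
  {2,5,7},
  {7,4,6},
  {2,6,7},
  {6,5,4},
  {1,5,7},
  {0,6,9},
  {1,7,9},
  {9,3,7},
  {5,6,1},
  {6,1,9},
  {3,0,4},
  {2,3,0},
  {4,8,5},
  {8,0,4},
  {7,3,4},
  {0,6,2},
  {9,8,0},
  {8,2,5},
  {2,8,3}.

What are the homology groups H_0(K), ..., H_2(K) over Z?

K has 10 vertices, 30 edges, 20 triangles.
rank ∂_0 = 0, rank ∂_1 = 9 ⇒ b_0 = 10 − 0 − 9 = 1; all invariant factors of ∂_1 are 1 so no torsion. So H_0 = Z.
rank ∂_1 = 9, rank ∂_2 = 20 ⇒ b_1 = 30 − 9 − 20 = 1; ∂_2 has invariant factor(s) [2] giving torsion. So H_1 = Z ⊕ Z/2.
rank ∂_2 = 20, rank ∂_3 = 0 ⇒ b_2 = 20 − 20 − 0 = 0. So H_2 = 0.

H_0 ≅ Z,  H_1 ≅ Z ⊕ Z/2,  H_2 = 0.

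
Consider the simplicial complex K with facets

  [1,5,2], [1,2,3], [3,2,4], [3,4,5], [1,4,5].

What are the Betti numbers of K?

b_0 = 1, b_1 = 1, b_2 = 0.

K has 5 vertices, 10 edges, 5 triangles.
rank ∂_0 = 0, rank ∂_1 = 4 ⇒ b_0 = 5 − 0 − 4 = 1; all invariant factors of ∂_1 are 1 so no torsion. So H_0 = Z.
rank ∂_1 = 4, rank ∂_2 = 5 ⇒ b_1 = 10 − 4 − 5 = 1; all invariant factors of ∂_2 are 1 so no torsion. So H_1 = Z.
rank ∂_2 = 5, rank ∂_3 = 0 ⇒ b_2 = 5 − 5 − 0 = 0. So H_2 = 0.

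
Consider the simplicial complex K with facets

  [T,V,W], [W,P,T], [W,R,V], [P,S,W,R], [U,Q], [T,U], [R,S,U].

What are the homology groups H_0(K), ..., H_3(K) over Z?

H_0 ≅ Z,  H_1 ≅ Z,  H_2 = 0,  H_3 = 0.

Take the total order P < Q < R < S < T < U < V < W on the vertex set. Then K (dimension 3) consists of the simplices:

  0-simplices (8): P, Q, R, S, T, U, V, W
  1-simplices (15): PR, PS, PT, PW, QU, RS, RU, RV, RW, SU, SW, TU, TV, TW, VW
  2-simplices (8): PRS, PRW, PSW, PTW, RSU, RSW, RVW, TVW
  3-simplices (1): PRSW

so the chain groups are C_0 ≅ Z^8, C_1 ≅ Z^15, C_2 ≅ Z^8, C_3 ≅ Z^1.

Boundary ∂_1: C_1 → C_0 is given by ∂[p,q] = [q] − [p]. For instance
  ∂RS = S − R.
As a 8×15 matrix over Z this has rank 7, with invariant factors (1,1,1,1,1,1,1).

Boundary ∂_2: C_2 → C_1 acts by ∂[p,q,r] = [q,r] − [p,r] + [p,q]. For instance
  ∂PRS = RS − PS + PR,
  ∂PSW = SW − PW + PS.
As a 15×8 matrix over Z this has rank 7, with invariant factors (1,1,1,1,1,1,1).

Boundary ∂_3: C_3 → C_2 sends each 3-simplex σ to the alternating sum Σ_i (−1)^i (σ with its i-th vertex removed). For instance
  ∂PRSW = RSW − PSW + PRW − PRS.
The resulting 8×1 matrix has rank 1, and its Smith normal form has invariant factors (1).

From H_k ≅ ker(∂_k) / im(∂_{k+1}) we obtain:

  H_0: rank C_0 − rank ∂_1 = 8 − 7 = 1, and the invariant factors of ∂_1 are all 1, so H_0 ≅ Z.
  H_1: rank ker ∂_1 − rank ∂_2 = (15 − 7) − 7 = 1, and the invariant factors of ∂_2 are all 1, so H_1 ≅ Z.
  H_2: rank ker ∂_2 − rank ∂_3 = (8 − 7) − 1 = 0, and the invariant factors of ∂_3 are all 1, so H_2 ≅ 0.
  H_3: rank ker ∂_3 − rank ∂_4 = (1 − 1) − 0 = 0, and there is no ∂_4, so H_3 ≅ 0.

As a check, the Euler characteristic is 8 − 15 + 8 − 1 = 0, which agrees with 1 − 1 + 0 − 0 = 0.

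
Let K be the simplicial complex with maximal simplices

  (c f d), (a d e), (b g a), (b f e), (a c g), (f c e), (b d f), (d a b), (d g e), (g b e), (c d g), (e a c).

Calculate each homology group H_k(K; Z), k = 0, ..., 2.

H_0 ≅ Z,  H_1 ≅ Z/2,  H_2 = 0.

Take the total order a < b < c < d < e < f < g on the vertex set. Then K (dimension 2) consists of the simplices:

  0-simplices (7): a, b, c, d, e, f, g
  1-simplices (18): ab, ac, ad, ae, ag, bd, be, bf, bg, cd, ce, cf, cg, de, df, dg, ef, eg
  2-simplices (12): abd, abg, ace, acg, ade, bdf, bef, beg, cdf, cdg, cef, deg

giving chain groups C_0 ≅ Z^7, C_1 ≅ Z^18, C_2 ≅ Z^12.

The boundary map ∂_1: C_1 → C_0 is given by ∂[p,q] = [q] − [p]. For instance
  ∂ag = g − a.
As a 7×18 matrix over Z this has rank 6, with invariant factors (1,1,1,1,1,1).

Boundary ∂_2: C_2 → C_1 sends each 2-simplex [p,q,r] to [q,r] − [p,r] + [p,q]. For instance
  ∂bef = ef − bf + be,
  ∂acg = cg − ag + ac.
The resulting 18×12 matrix has rank 12, and its Smith normal form has invariant factors (1,1,1,1,1,1,1,1,1,1,1,2).

From H_k ≅ ker(∂_k) / im(∂_{k+1}) we obtain:

  H_0: rank C_0 − rank ∂_1 = 7 − 6 = 1, and the invariant factors of ∂_1 are all 1, so H_0 = Z.
  H_1: rank ker ∂_1 − rank ∂_2 = (18 − 6) − 12 = 0, and ∂_2 has invariant factor 2 > 1, so H_1 = Z/2.
  H_2: rank ker ∂_2 − rank ∂_3 = (12 − 12) − 0 = 0, and there is no ∂_3, so H_2 = 0.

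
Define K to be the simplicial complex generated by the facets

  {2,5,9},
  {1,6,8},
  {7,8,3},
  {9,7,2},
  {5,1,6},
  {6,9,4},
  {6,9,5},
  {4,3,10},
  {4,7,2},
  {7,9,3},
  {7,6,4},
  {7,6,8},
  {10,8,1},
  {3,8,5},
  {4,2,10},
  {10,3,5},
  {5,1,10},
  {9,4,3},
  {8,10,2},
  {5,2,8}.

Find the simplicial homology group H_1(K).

We work with the vertex ordering 1 < 2 < 3 < 4 < 5 < 6 < 7 < 8 < 9 < 10. The simplices of K, each written with vertices in increasing order, are:

  0-simplices (10): [1], [2], [3], [4], [5], [6], [7], [8], [9], [10]
  1-simplices (30): (30 of them)
  2-simplices (20): (20 of them)

so the chain groups are C_0 ≅ Z^10, C_1 ≅ Z^30, C_2 ≅ Z^20.

Boundary ∂_1: C_1 → C_0 is given by ∂[p,q] = [q] − [p].
This gives a 10×30 integer matrix of rank 9; reducing to Smith normal form yields diagonal entries (1,1,1,1,1,1,1,1,1).

The boundary map ∂_2: C_2 → C_1 sends each 2-simplex [p,q,r] to [q,r] − [p,r] + [p,q]. For instance
  ∂[3,5,10] = [5,10] − [3,10] + [3,5],
  ∂[4,6,7] = [6,7] − [4,7] + [4,6].
This gives a 30×20 integer matrix of rank 20; reducing to Smith normal form yields diagonal entries (1,1,1,1,1,1,1,1,1,1,1,1,1,1,1,1,1,1,1,2).

From H_k ≅ ker(∂_k) / im(∂_{k+1}) we obtain:

  H_1: rank ker ∂_1 − rank ∂_2 = (30 − 9) − 20 = 1, and ∂_2 has invariant factor 2 > 1, so H_1 ≅ Z ⊕ Z/2Z.

H_1 = Z ⊕ Z/2Z.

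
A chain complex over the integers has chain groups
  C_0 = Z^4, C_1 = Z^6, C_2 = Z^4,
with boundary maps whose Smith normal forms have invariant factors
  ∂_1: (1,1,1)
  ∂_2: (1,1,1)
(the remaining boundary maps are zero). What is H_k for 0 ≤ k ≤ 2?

H_0 ≅ Z,  H_1 = 0,  H_2 ≅ Z.

H_0: b_0 = 4 − 0 − 3 = 1; torsion from ∂_1 factors > 1: none. So H_0 ≅ Z.
H_1: b_1 = 6 − 3 − 3 = 0; torsion from ∂_2 factors > 1: none. So H_1 ≅ 0.
H_2: b_2 = 4 − 3 − 0 = 1; torsion from ∂_3 factors > 1: none. So H_2 ≅ Z.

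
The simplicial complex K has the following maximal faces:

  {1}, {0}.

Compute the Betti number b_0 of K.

b_0 = 2.

Order the vertices as 0 < 1. Listing each simplex with vertices in this order, K has dimension 0 with simplices:

  0-simplices (2): [0], [1]

giving chain groups C_0 ≅ Z^2.

Now H_k = ker ∂_k / im ∂_{k+1}, so:

  H_0: rank C_0 − rank ∂_1 = 2 − 0 = 2, and there is no ∂_1, so H_0 = Z^2.

Hence the Betti numbers are b_0 = 2.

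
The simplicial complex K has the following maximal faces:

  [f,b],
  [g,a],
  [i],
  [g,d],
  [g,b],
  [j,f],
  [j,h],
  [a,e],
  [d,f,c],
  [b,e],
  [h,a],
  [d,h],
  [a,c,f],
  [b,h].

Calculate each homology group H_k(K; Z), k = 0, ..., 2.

H_0 ≅ Z^2,  H_1 ≅ Z^6,  H_2 = 0.

Fix the vertex order a < b < c < d < e < f < g < h < i < j and write every simplex with vertices in increasing order. Then dim K = 2 and the simplices of K are:

  0-simplices (10): a, b, c, d, e, f, g, h, i, j
  1-simplices (16): ac, ae, af, ag, ah, be, bf, bg, bh, cd, cf, df, dg, dh, fj, hj
  2-simplices (2): acf, cdf

giving chain groups C_0 ≅ Z^10, C_1 ≅ Z^16, C_2 ≅ Z^2.

Boundary ∂_1: C_1 → C_0 sends each edge [p,q] (with p < q) to q − p.
The resulting 10×16 matrix has rank 8, and its Smith normal form has invariant factors (1,1,1,1,1,1,1,1).

Boundary ∂_2: C_2 → C_1 sends each 2-simplex [p,q,r] to [q,r] − [p,r] + [p,q]. For instance
  ∂cdf = df − cf + cd,
  ∂acf = cf − af + ac.
As a 16×2 matrix over Z this has rank 2, with invariant factors (1,1).

Computing H_k = (kernel of ∂_k) / (image of ∂_{k+1}):

  H_0: rank C_0 − rank ∂_1 = 10 − 8 = 2, and the invariant factors of ∂_1 are all 1, so H_0 = Z^2.
  H_1: rank ker ∂_1 − rank ∂_2 = (16 − 8) − 2 = 6, and the invariant factors of ∂_2 are all 1, so H_1 = Z^6.
  H_2: rank ker ∂_2 − rank ∂_3 = (2 − 2) − 0 = 0, and there is no ∂_3, so H_2 = 0.

As a check, the Euler characteristic is 10 − 16 + 2 = -4, which agrees with 2 − 6 + 0 = -4.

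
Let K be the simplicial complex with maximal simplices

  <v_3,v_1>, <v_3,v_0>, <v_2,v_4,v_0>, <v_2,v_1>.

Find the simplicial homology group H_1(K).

H_1 ≅ Z.

K has 5 vertices, 6 edges, 1 triangle.
rank ∂_1 = 4, rank ∂_2 = 1 ⇒ b_1 = 6 − 4 − 1 = 1; all invariant factors of ∂_2 are 1 so no torsion. So H_1 ≅ Z.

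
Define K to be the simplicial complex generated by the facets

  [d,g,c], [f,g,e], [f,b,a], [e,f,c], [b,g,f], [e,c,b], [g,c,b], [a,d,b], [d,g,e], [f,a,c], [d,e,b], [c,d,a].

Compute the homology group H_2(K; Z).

H_2 = 0.

We work with the vertex ordering a < b < c < d < e < f < g. The simplices of K, each written with vertices in increasing order, are:

  0-simplices (7): a, b, c, d, e, f, g
  1-simplices (18): ab, ac, ad, af, bc, bd, be, bf, bg, cd, ce, cf, cg, de, dg, ef, eg, fg
  2-simplices (12): abd, abf, acd, acf, bce, bcg, bde, bfg, cdg, cef, deg, efg

so the chain groups are C_0 ≅ Z^7, C_1 ≅ Z^18, C_2 ≅ Z^12.

Boundary ∂_1: C_1 → C_0 sends each edge [p,q] (with p < q) to q − p. For instance
  ∂fg = g − f.
As a 7×18 matrix over Z this has rank 6, with invariant factors (1,1,1,1,1,1).

The boundary map ∂_2: C_2 → C_1 acts by ∂[p,q,r] = [q,r] − [p,r] + [p,q]. For instance
  ∂deg = eg − dg + de,
  ∂acd = cd − ad + ac.
The resulting 18×12 matrix has rank 12, and its Smith normal form has invariant factors (1,1,1,1,1,1,1,1,1,1,1,2).

Computing H_k = (kernel of ∂_k) / (image of ∂_{k+1}):

  H_2: rank ker ∂_2 − rank ∂_3 = (12 − 12) − 0 = 0, and there is no ∂_3, so H_2 = 0.

(K is a triangulation of the real projective plane RP^2.)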